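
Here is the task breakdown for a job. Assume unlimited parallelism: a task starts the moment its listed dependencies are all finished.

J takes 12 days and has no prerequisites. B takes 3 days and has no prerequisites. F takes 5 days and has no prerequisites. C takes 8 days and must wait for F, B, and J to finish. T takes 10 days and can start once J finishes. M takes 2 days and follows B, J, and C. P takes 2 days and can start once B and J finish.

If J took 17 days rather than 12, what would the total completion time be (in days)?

Actual critical path: J→C→M = 12+8+2 = 22 ⇒ 22 days.
Since J is critical, the +5 change carries straight to that chain (now 27 days).
That remains the longest chain; total 27 days.

27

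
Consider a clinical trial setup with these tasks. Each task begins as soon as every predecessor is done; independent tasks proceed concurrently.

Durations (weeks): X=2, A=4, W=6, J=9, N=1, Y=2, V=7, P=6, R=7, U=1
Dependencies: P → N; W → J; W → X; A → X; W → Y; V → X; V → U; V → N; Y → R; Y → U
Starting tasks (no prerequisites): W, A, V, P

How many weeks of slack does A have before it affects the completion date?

The longest chain is W→Y→R = 6+2+7 = 15; overall finish 15 weeks.
The longest chain containing A totals 6 weeks.
So A can slip 13 − 4 = 9 weeks.

9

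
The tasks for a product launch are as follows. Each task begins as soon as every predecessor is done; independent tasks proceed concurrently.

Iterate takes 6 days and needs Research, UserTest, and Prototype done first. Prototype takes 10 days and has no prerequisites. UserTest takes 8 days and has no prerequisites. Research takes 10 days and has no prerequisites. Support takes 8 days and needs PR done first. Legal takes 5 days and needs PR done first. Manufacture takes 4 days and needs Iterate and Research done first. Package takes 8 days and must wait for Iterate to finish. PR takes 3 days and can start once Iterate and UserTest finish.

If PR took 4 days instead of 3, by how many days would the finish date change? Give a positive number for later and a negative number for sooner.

The binding path is Research→Iterate→PR→Support = 10+6+3+8 = 27; finish at 27 days.
PR lies on that path, so at 4 days the path becomes 28 days.
That remains the longest chain; total 28 days.
Change in finish: 28 − 27 = +1 days.

1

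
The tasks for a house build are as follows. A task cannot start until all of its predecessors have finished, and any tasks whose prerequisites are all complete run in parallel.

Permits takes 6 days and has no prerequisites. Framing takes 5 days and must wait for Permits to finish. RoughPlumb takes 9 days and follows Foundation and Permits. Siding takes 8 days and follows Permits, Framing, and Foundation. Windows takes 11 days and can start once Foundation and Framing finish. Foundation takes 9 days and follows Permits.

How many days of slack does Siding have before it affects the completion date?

3

Permits→Foundation→Windows = 6+9+11 = 26 sets the makespan at 26 days.
Longest path through Siding: 23 days (earliest finish 23, latest finish 26).
So Siding can slip 26 − 23 = 3 days.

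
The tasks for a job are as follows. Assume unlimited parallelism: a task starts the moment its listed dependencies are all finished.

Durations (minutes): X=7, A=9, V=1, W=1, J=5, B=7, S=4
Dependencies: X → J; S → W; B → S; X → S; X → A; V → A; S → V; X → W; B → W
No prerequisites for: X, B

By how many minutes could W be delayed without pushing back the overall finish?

9

Critical path: X→S→V→A = 7+4+1+9 = 21, so the finish is 21 minutes.
The longest chain containing W totals 12 minutes.
Float = 21 − 12 = 9.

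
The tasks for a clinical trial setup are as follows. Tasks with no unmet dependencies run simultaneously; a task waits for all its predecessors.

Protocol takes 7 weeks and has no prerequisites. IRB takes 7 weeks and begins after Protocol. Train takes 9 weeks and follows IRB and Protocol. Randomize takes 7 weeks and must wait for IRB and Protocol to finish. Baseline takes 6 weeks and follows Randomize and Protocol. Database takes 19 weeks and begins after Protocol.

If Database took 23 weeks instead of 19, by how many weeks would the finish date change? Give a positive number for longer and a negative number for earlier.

3

Baseline: Protocol→IRB→Randomize→Baseline = 7+7+7+6 = 27 → 27 weeks.
The longest path through Database is only 26 weeks, so Database has float 1.
New critical path: Protocol→Database = 7+23 = 30 ⇒ 30 weeks.
Change in finish: 30 − 27 = +3 weeks.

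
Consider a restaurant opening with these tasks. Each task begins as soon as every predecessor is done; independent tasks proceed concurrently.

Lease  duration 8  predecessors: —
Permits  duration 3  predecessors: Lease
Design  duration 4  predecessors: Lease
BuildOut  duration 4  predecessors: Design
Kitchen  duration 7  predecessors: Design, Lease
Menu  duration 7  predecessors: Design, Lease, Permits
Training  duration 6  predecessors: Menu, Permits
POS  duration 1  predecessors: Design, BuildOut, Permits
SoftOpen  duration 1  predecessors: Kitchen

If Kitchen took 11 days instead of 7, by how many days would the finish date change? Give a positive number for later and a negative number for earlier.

The binding path is Lease→Design→Menu→Training = 8+4+7+6 = 25; finish at 25 days.
Kitchen is off the critical path — its longest chain is 20 days, giving 5 of slack.
That remains the longest chain; total 25 days.
Change in finish: 25 − 25 = +0 days.

0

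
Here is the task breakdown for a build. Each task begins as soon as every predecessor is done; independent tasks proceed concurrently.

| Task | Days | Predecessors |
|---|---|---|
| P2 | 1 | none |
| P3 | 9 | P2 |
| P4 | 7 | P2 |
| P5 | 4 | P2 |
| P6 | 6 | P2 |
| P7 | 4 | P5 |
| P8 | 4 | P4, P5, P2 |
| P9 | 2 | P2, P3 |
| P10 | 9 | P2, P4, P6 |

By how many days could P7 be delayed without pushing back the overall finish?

8

The longest chain is P2→P4→P10 = 1+7+9 = 17; overall finish 17 days.
Longest path through P7: 9 days (earliest finish 9, latest finish 17).
So P7 can slip 17 − 9 = 8 days.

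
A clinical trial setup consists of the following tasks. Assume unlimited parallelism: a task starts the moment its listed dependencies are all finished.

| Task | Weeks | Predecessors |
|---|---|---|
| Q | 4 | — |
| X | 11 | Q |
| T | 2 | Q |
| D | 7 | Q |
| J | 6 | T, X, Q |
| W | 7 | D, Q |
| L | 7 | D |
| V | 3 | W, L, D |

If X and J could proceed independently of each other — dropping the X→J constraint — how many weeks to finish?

Original critical path: Q→X→J = 4+11+6 = 21 ⇒ 21 weeks.
Without X→J, J's earliest start moves from 15 to 6.
After: Q→D→W→V = 4+7+7+3 = 21 → 21 weeks.

21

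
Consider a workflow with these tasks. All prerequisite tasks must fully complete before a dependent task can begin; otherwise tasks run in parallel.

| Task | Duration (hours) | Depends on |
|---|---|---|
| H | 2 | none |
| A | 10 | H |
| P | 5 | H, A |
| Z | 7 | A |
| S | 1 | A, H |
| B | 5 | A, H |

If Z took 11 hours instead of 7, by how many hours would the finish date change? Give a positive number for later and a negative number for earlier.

4

The binding path is H→A→Z = 2+10+7 = 19; finish at 19 hours.
Z is on the critical path; changing it to 11 makes that path 23 hours.
That remains the longest chain; total 23 hours.
Change in finish: 23 − 19 = +4 hours.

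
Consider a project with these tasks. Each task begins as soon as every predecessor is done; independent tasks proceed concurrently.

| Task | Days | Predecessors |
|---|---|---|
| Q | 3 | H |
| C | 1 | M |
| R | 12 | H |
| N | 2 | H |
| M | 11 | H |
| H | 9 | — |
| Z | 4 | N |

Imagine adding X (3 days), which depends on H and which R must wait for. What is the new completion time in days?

24

Originally the job takes 21 days.
With X inserted, R now waits for max(H, X).
New critical path: H→X→R = 9+3+12 = 24 ⇒ 24 days.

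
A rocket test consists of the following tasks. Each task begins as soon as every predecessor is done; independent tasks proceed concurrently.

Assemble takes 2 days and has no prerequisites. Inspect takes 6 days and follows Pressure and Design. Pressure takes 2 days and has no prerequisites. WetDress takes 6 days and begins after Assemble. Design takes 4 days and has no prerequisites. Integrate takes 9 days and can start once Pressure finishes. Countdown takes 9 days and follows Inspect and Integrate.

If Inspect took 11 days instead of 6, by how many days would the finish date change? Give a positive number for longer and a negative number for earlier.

4

Baseline: Pressure→Integrate→Countdown = 2+9+9 = 20 → 20 days.
Inspect has 1 day of float (longest path through it is 19).
The binding chain switches to Design→Inspect→Countdown = 4+11+9 = 24; finish 24 days.
Change in finish: 24 − 20 = +4 days.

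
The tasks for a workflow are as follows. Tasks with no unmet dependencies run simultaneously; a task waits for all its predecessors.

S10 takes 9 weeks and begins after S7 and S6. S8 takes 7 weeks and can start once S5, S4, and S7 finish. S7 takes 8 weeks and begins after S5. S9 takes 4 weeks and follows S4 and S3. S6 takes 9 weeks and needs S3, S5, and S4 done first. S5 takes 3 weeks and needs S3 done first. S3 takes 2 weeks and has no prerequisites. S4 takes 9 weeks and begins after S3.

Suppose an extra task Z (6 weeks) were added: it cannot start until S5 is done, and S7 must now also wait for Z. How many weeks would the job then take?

Originally the job takes 29 weeks.
With Z inserted, S7 now waits for max(S5, Z).
New critical path: S3→S4→S6→S10 = 2+9+9+9 = 29 ⇒ 29 weeks.

29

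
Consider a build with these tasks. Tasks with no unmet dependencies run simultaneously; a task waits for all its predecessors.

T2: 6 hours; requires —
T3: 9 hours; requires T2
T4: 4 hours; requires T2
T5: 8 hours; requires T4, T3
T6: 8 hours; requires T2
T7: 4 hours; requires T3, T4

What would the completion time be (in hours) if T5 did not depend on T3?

19

With the dependency in place, T2→T3→T5 = 6+9+8 = 23 sets the finish at 23 hours.
Without T3→T5, T5's earliest start moves from 15 to 10.
New critical path: T2→T3→T7 = 6+9+4 = 19 ⇒ 19 hours.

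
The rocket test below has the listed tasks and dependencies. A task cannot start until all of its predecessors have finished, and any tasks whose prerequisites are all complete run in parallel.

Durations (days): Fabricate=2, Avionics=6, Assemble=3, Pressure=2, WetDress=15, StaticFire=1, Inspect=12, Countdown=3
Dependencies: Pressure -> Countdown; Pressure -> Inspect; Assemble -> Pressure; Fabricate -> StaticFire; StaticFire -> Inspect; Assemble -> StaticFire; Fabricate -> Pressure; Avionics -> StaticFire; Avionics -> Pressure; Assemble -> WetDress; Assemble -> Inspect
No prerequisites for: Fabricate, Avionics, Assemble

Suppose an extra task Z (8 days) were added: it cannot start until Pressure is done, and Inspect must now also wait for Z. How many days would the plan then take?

Originally the plan takes 20 days.
With Z inserted, Inspect now waits for max(StaticFire, Assemble, Pressure, Z).
New critical path: Avionics→Pressure→Z→Inspect = 6+2+8+12 = 28 ⇒ 28 days.

28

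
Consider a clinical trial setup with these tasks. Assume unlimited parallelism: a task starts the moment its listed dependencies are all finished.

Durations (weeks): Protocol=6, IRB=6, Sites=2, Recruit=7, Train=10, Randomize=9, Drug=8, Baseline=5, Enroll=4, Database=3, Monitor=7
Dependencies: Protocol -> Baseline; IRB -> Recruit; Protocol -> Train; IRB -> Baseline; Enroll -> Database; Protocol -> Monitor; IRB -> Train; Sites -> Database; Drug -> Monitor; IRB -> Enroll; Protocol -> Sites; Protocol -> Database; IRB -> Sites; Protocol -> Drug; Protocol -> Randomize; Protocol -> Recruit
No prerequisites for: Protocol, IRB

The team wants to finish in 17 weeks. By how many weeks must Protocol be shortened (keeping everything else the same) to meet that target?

4

Current finish: 21 weeks; target: 17.
Protocol is on every critical path, so each week cut from Protocol cuts the finish by one (this holds down to a finish of 16).
Need 21 − 17 = 4 weeks off Protocol → Protocol becomes 2 weeks, finish becomes 17.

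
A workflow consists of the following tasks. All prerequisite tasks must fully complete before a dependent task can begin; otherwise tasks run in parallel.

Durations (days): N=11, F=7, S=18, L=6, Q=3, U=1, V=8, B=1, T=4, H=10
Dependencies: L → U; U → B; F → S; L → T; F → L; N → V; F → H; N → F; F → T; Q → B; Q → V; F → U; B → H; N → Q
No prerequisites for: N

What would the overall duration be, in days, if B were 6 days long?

Actual critical path: N→F→L→U→B→H = 11+7+6+1+1+10 = 36 ⇒ 36 days.
B lies on that path, so at 6 days the path becomes 41 days.
That remains the longest chain; total 41 days.

41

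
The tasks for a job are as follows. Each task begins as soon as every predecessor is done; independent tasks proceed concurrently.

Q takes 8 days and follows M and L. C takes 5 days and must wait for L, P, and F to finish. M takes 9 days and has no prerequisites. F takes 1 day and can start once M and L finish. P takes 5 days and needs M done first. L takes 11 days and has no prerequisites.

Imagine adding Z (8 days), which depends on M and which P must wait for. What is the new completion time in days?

Originally the job takes 19 days.
With Z inserted, P now waits for max(M, Z).
New critical path: M→Z→P→C = 9+8+5+5 = 27 ⇒ 27 days.

27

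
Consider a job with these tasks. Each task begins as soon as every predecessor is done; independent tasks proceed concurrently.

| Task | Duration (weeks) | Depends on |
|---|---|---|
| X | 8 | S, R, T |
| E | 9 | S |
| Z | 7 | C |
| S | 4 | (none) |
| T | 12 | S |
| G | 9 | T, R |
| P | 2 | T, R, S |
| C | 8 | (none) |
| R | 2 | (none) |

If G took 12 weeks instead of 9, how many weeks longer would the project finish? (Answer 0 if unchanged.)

Actual critical path: S→T→G = 4+12+9 = 25 ⇒ 25 weeks.
G lies on that path, so at 12 weeks the path becomes 28 weeks.
That remains the longest chain; total 28 weeks.
Change in finish: 28 − 25 = +3 weeks.

3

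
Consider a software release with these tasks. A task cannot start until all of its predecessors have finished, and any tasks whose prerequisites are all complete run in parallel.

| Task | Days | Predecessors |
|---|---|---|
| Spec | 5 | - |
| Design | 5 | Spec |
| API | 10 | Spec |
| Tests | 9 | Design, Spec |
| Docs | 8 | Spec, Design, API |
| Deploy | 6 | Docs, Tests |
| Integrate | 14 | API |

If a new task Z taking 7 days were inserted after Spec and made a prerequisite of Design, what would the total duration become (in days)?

Originally the project takes 29 days.
With Z inserted, Design now waits for max(Spec, Z).
New critical path: Spec→Z→Design→Tests→Deploy = 5+7+5+9+6 = 32 ⇒ 32 days.

32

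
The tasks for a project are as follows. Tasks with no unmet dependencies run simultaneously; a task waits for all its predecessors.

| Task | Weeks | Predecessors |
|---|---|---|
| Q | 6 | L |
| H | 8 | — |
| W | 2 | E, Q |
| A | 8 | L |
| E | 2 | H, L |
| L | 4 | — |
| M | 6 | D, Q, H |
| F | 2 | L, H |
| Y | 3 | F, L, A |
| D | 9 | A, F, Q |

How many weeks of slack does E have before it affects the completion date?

15

Critical path: L→A→D→M = 4+8+9+6 = 27, so the finish is 27 weeks.
E finishes as early as 10 and must finish by 25.
Slack of E = 23 − 8 = 15 weeks.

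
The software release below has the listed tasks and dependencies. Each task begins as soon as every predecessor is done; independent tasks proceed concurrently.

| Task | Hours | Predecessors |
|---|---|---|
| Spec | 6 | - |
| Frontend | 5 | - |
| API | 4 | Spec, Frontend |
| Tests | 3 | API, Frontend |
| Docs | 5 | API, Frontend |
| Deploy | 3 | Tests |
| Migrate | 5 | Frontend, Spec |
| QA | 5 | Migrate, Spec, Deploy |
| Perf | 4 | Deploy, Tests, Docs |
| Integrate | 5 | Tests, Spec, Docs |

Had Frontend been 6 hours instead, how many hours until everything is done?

The binding path is Spec→API→Tests→Deploy→QA = 6+4+3+3+5 = 21; finish at 21 hours.
Frontend has 1 hour of float (longest path through it is 20).
That remains the longest chain; total 21 hours.

21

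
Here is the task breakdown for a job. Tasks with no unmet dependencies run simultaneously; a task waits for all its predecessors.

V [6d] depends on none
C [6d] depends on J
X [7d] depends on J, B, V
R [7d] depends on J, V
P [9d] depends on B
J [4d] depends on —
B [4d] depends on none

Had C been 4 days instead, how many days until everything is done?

13

As given, the longest chain is B→P = 4+9 = 13, so the finish is 13 days.
The longest path through C is only 10 days, so C has float 3.
The critical path is still B→P; finish is now 13 days.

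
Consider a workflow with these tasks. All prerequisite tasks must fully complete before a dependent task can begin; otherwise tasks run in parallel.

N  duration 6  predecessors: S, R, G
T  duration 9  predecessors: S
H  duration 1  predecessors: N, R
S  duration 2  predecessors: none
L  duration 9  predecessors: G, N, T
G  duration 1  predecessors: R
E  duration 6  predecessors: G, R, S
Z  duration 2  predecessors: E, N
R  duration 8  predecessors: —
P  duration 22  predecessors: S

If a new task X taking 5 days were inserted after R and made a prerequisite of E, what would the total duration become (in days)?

Originally the plan takes 24 days.
With X inserted, E now waits for max(G, R, S, X).
New critical path: S→P = 2+22 = 24 ⇒ 24 days.

24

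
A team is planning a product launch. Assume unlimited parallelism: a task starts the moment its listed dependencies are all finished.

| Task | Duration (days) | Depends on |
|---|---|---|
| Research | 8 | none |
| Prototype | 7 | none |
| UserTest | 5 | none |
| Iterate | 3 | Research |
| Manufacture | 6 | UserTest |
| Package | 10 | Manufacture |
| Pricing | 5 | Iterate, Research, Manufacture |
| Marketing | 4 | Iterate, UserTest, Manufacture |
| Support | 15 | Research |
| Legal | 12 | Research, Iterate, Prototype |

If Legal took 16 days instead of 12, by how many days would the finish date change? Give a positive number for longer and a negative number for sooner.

4

Baseline: Research→Iterate→Legal = 8+3+12 = 23 → 23 days.
Legal lies on that path, so at 16 days the path becomes 27 days.
That remains the longest chain; total 27 days.
Change in finish: 27 − 23 = +4 days.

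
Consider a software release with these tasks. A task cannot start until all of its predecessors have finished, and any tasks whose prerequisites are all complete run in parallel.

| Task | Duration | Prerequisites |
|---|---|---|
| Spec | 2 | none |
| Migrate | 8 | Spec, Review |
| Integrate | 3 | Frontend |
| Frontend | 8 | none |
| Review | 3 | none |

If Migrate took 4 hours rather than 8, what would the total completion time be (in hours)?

11

The binding path is Review→Migrate = 3+8 = 11; finish at 11 hours.
Migrate is on the critical path; changing it to 4 makes that path 7 hours.
New critical path: Frontend→Integrate = 8+3 = 11 ⇒ 11 hours.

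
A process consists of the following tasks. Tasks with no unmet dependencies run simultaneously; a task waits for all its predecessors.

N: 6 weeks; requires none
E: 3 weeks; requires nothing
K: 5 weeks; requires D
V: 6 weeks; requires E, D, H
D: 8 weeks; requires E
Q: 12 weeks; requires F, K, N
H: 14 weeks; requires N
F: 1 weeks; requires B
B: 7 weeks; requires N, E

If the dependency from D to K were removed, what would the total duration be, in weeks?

Before: longest chain E→D→K→Q = 3+8+5+12 = 28, finish 28.
Without D→K, K's earliest start moves from 11 to 0.
After: N→H→V = 6+14+6 = 26 → 26 weeks.

26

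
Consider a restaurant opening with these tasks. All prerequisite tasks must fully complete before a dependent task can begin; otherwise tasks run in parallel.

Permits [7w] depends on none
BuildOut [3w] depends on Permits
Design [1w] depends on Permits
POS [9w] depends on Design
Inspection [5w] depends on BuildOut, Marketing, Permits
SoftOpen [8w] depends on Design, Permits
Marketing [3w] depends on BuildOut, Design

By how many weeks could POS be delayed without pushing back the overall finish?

1

Critical path: Permits→BuildOut→Marketing→Inspection = 7+3+3+5 = 18, so the finish is 18 weeks.
POS finishes as early as 17 and must finish by 18.
Slack of POS = 9 − 8 = 1 week.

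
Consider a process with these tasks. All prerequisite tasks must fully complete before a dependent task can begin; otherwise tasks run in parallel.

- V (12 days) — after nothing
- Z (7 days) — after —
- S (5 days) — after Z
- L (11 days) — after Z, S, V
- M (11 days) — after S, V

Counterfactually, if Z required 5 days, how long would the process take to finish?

Actual critical path: Z→S→L = 7+5+11 = 23 ⇒ 23 days.
Z is on the critical path; changing it to 5 makes that path 21 days.
The binding chain switches to V→L = 12+11 = 23; finish 23 days.

23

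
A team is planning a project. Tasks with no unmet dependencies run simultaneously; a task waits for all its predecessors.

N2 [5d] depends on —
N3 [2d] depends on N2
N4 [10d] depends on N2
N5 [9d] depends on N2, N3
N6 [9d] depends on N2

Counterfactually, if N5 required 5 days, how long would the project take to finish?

Critical path before the change: N2→N3→N5 = 5+2+9 = 16 giving 16 days.
N5 lies on that path, so at 5 days the path becomes 12 days.
The binding chain switches to N2→N4 = 5+10 = 15; finish 15 days.

15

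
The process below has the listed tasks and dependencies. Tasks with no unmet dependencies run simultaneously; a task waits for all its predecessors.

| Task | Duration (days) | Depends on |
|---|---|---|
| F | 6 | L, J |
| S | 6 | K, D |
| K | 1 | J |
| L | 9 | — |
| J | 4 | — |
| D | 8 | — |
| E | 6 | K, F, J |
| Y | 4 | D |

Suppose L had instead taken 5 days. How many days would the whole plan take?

17

Critical path before the change: L→F→E = 9+6+6 = 21 giving 21 days.
L lies on that path, so at 5 days the path becomes 17 days.
No other chain overtakes it, so the finish is 17 days.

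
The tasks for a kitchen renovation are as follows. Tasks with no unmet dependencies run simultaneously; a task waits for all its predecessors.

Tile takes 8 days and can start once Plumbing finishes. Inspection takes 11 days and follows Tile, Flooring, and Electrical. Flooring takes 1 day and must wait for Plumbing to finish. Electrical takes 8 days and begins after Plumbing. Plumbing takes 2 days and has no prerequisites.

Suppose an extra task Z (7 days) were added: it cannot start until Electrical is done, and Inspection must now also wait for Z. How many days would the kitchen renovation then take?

28

Originally the kitchen renovation takes 21 days.
With Z inserted, Inspection now waits for max(Tile, Flooring, Electrical, Z).
New critical path: Plumbing→Electrical→Z→Inspection = 2+8+7+11 = 28 ⇒ 28 days.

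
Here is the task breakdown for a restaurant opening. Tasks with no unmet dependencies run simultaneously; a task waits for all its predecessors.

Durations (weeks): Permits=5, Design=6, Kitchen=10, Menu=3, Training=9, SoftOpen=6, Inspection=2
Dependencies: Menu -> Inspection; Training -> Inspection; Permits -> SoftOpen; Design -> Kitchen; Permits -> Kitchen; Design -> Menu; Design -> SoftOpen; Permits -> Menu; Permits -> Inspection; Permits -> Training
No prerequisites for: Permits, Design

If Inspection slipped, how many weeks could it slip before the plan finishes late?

0

Critical path: Permits→Training→Inspection = 5+9+2 = 16, so the finish is 16 weeks.
Longest path through Inspection: 16 weeks (earliest finish 16, latest finish 16).
Slack of Inspection = 14 − 14 = 0 weeks.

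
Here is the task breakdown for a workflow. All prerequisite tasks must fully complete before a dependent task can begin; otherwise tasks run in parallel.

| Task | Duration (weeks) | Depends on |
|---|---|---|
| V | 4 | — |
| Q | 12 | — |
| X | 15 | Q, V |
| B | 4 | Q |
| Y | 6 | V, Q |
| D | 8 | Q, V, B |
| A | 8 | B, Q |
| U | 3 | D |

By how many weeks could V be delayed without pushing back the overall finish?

8

The longest chain is Q→X = 12+15 = 27; overall finish 27 weeks.
Longest path through V: 19 weeks (earliest finish 4, latest finish 12).
Slack of V = 8 − 0 = 8 weeks.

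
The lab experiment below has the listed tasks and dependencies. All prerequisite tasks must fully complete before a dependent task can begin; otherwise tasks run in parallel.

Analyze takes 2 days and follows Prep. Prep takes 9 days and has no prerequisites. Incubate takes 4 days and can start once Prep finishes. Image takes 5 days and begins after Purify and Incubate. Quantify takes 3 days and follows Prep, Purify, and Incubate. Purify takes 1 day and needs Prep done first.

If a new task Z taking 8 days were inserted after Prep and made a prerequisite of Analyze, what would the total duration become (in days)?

Originally the lab experiment takes 18 days.
With Z inserted, Analyze now waits for max(Prep, Z).
New critical path: Prep→Z→Analyze = 9+8+2 = 19 ⇒ 19 days.

19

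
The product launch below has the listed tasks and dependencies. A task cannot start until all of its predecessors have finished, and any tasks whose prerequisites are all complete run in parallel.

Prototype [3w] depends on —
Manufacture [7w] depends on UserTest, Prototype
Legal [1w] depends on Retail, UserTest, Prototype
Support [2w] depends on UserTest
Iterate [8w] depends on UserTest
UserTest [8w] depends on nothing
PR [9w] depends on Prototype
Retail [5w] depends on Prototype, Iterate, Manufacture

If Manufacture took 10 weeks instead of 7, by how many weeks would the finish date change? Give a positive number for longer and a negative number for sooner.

2

The binding path is UserTest→Iterate→Retail→Legal = 8+8+5+1 = 22; finish at 22 weeks.
The longest path through Manufacture is only 21 weeks, so Manufacture has float 1.
Now UserTest→Manufacture→Retail→Legal = 8+10+5+1 = 24 is longest, so the finish becomes 24 weeks.
Change in finish: 24 − 22 = +2 weeks.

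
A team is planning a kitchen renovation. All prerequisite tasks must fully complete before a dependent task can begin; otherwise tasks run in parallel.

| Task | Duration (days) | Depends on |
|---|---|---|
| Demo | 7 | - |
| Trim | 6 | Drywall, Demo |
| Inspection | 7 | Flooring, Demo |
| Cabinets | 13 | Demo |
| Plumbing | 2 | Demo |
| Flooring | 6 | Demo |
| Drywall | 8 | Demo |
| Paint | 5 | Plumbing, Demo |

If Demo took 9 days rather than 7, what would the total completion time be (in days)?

23

The binding path is Demo→Drywall→Trim = 7+8+6 = 21; finish at 21 days.
Demo lies on that path, so at 9 days the path becomes 23 days.
That remains the longest chain; total 23 days.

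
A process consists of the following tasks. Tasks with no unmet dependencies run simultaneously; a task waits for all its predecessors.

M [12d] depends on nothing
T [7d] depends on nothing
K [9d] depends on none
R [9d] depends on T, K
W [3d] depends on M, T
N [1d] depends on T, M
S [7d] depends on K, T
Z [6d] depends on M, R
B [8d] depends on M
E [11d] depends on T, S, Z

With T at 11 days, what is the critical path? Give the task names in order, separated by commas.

The binding path is K→R→Z→E = 9+9+6+11 = 35; finish at 35 days.
The longest path through T is only 33 days, so T has float 2.
New critical path: T→R→Z→E = 11+9+6+11 = 37 ⇒ 37 days.

T, R, Z, E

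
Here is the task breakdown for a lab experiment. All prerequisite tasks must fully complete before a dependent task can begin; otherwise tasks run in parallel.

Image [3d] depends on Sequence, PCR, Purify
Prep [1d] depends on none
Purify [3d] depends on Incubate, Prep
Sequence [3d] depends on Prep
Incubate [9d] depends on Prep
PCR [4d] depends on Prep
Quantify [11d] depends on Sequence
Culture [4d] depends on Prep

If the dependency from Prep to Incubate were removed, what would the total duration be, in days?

15

With the dependency in place, Prep→Incubate→Purify→Image = 1+9+3+3 = 16 sets the finish at 16 days.
Without Prep→Incubate, Incubate's earliest start moves from 1 to 0.
The longest chain is now Prep→Sequence→Quantify = 1+3+11 = 15, so the lab experiment takes 15 days.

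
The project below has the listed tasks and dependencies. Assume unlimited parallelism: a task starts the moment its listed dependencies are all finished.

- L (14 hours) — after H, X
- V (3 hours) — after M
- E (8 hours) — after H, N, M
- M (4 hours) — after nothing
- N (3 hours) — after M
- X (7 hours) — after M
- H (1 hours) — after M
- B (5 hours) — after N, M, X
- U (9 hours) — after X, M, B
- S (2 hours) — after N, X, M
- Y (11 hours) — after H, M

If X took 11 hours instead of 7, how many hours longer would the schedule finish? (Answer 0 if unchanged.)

The binding path is M→X→B→U = 4+7+5+9 = 25; finish at 25 hours.
X lies on that path, so at 11 hours the path becomes 29 hours.
No other chain overtakes it, so the finish is 29 hours.
Change in finish: 29 − 25 = +4 hours.

4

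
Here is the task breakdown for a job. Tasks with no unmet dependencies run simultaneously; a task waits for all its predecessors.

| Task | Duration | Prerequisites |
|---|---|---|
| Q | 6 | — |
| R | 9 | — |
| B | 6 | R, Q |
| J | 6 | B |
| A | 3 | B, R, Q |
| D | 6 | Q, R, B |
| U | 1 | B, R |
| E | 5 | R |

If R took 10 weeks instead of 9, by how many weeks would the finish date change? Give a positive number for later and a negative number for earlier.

Critical path before the change: R→B→J = 9+6+6 = 21 giving 21 weeks.
Since R is critical, the +1 change carries straight to that chain (now 22 weeks).
The critical path is still R→B→J; finish is now 22 weeks.
Change in finish: 22 − 21 = +1 weeks.

1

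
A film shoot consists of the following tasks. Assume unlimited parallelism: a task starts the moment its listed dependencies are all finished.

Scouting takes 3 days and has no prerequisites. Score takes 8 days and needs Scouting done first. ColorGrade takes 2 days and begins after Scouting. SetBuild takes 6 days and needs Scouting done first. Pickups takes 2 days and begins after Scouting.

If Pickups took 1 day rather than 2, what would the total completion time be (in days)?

11

Actual critical path: Scouting→Score = 3+8 = 11 ⇒ 11 days.
Pickups has 6 days of float (longest path through it is 5).
That remains the longest chain; total 11 days.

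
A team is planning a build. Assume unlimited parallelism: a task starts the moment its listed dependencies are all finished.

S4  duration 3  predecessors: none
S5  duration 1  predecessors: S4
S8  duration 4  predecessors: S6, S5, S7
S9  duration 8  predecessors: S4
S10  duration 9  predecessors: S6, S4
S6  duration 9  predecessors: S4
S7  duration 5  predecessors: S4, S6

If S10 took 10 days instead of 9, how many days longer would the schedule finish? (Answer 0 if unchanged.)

1

Baseline: S4→S6→S10 = 3+9+9 = 21 → 21 days.
Since S10 is critical, the +1 change carries straight to that chain (now 22 days).
That remains the longest chain; total 22 days.
Change in finish: 22 − 21 = +1 days.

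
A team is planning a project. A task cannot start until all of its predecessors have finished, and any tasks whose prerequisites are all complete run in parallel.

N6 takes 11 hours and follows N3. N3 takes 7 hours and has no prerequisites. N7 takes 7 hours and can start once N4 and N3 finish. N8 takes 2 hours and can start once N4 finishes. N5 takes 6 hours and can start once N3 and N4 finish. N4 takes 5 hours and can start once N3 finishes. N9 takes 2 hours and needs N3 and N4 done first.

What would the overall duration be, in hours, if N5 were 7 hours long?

19

Critical path before the change: N3→N4→N7 = 7+5+7 = 19 giving 19 hours.
The longest path through N5 is only 18 hours, so N5 has float 1.
The binding chain switches to N3→N4→N5 = 7+5+7 = 19; finish 19 hours.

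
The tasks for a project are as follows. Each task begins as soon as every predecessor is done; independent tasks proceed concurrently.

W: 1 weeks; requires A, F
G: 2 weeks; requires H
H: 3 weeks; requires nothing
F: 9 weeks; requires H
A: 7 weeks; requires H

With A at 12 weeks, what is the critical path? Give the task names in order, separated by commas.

Actual critical path: H→F→W = 3+9+1 = 13 ⇒ 13 weeks.
A has 2 weeks of float (longest path through it is 11).
New critical path: H→A→W = 3+12+1 = 16 ⇒ 16 weeks.

H, A, W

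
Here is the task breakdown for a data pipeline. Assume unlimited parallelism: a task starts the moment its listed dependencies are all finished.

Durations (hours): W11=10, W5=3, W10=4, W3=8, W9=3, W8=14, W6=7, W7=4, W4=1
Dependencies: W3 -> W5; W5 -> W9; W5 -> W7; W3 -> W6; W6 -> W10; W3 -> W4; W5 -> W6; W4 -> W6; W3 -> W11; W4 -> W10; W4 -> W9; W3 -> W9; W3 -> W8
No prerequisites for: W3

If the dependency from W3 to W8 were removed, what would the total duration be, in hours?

22

Original critical path: W3→W5→W6→W10 = 8+3+7+4 = 22 ⇒ 22 hours.
Without W3→W8, W8's earliest start moves from 8 to 0.
After: W3→W5→W6→W10 = 8+3+7+4 = 22 → 22 hours.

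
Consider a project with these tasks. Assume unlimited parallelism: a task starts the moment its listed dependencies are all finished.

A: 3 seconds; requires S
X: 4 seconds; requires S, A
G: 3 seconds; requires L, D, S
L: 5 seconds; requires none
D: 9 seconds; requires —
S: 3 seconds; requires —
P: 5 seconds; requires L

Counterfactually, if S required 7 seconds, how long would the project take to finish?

14

The binding path is D→G = 9+3 = 12; finish at 12 seconds.
S has 2 seconds of float (longest path through it is 10).
New critical path: S→A→X = 7+3+4 = 14 ⇒ 14 seconds.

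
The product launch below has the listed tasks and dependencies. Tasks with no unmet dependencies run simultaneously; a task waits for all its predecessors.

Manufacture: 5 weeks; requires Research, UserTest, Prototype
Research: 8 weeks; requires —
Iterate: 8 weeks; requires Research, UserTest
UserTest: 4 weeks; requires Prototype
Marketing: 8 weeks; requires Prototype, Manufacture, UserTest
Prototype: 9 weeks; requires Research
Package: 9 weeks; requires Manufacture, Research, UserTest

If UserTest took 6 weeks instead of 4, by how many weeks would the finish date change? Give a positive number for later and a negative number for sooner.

Baseline: Research→Prototype→UserTest→Manufacture→Package = 8+9+4+5+9 = 35 → 35 weeks.
UserTest lies on that path, so at 6 weeks the path becomes 37 weeks.
No other chain overtakes it, so the finish is 37 weeks.
Change in finish: 37 − 35 = +2 weeks.

2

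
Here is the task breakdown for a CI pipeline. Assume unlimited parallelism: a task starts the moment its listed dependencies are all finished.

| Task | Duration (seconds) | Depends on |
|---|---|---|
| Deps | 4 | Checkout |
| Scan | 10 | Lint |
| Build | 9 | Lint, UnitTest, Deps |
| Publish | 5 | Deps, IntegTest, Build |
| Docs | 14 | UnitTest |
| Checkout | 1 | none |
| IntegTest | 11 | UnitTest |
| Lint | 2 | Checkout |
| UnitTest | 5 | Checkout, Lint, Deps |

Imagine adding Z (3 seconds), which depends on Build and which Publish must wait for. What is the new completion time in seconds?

Originally the project takes 26 seconds.
With Z inserted, Publish now waits for max(Deps, IntegTest, Build, Z).
New critical path: Checkout→Deps→UnitTest→Build→Z→Publish = 1+4+5+9+3+5 = 27 ⇒ 27 seconds.

27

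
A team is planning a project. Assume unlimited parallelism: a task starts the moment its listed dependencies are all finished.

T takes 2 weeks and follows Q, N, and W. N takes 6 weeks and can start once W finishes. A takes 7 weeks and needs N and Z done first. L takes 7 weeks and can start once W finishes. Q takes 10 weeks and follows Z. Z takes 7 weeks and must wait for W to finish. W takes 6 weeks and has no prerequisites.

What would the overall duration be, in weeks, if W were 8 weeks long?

The binding path is W→Z→Q→T = 6+7+10+2 = 25; finish at 25 weeks.
W lies on that path, so at 8 weeks the path becomes 27 weeks.
No other chain overtakes it, so the finish is 27 weeks.

27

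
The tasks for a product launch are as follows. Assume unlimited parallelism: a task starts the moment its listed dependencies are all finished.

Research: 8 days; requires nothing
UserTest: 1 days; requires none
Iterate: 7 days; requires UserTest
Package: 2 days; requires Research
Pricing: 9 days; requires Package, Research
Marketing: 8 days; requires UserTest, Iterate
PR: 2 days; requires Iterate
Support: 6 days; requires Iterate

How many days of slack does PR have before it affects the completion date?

9

Research→Package→Pricing = 8+2+9 = 19 sets the makespan at 19 days.
Longest path through PR: 10 days (earliest finish 10, latest finish 19).
Slack of PR = 17 − 8 = 9 days.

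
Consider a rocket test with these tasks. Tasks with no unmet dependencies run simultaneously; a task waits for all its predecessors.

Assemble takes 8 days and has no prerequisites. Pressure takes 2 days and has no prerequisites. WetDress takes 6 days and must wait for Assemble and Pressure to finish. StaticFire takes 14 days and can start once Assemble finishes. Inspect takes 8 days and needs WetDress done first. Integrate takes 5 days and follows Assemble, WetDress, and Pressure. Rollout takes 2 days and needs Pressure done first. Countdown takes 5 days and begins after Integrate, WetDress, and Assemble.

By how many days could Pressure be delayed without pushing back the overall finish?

Critical path: Assemble→WetDress→Integrate→Countdown = 8+6+5+5 = 24, so the finish is 24 days.
The longest chain containing Pressure totals 18 days.
Float = 24 − 18 = 6.

6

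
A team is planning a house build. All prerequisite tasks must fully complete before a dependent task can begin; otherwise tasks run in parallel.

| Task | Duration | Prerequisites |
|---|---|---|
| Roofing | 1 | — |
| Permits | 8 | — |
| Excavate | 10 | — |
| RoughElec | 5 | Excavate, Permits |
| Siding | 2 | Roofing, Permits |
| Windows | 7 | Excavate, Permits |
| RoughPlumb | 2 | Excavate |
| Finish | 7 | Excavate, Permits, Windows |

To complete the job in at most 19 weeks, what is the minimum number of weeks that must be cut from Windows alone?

Current finish: 24 weeks; target: 19.
Windows is on every critical path, so each week cut from Windows cuts the finish by one (this holds down to a finish of 18).
Need 24 − 19 = 5 weeks off Windows → Windows becomes 2 weeks, finish becomes 19.

5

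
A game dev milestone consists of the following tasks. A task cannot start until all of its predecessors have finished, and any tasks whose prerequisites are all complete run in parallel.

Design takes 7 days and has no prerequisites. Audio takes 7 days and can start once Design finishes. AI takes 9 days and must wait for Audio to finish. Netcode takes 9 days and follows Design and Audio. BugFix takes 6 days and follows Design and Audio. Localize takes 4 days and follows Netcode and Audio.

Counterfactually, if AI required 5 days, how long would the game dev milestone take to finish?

The binding path is Design→Audio→Netcode→Localize = 7+7+9+4 = 27; finish at 27 days.
The longest path through AI is only 23 days, so AI has float 4.
The critical path is still Design→Audio→Netcode→Localize; finish is now 27 days.

27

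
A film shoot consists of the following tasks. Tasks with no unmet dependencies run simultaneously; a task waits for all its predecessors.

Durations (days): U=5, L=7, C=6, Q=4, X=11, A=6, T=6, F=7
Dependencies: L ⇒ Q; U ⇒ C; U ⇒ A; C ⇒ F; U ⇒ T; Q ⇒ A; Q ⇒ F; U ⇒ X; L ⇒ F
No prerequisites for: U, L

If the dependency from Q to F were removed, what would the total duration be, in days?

Original critical path: U→C→F = 5+6+7 = 18 ⇒ 18 days.
Dropping Q→F doesn't change F's earliest start (11); another predecessor still binds.
New critical path: U→C→F = 5+6+7 = 18 ⇒ 18 days.

18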